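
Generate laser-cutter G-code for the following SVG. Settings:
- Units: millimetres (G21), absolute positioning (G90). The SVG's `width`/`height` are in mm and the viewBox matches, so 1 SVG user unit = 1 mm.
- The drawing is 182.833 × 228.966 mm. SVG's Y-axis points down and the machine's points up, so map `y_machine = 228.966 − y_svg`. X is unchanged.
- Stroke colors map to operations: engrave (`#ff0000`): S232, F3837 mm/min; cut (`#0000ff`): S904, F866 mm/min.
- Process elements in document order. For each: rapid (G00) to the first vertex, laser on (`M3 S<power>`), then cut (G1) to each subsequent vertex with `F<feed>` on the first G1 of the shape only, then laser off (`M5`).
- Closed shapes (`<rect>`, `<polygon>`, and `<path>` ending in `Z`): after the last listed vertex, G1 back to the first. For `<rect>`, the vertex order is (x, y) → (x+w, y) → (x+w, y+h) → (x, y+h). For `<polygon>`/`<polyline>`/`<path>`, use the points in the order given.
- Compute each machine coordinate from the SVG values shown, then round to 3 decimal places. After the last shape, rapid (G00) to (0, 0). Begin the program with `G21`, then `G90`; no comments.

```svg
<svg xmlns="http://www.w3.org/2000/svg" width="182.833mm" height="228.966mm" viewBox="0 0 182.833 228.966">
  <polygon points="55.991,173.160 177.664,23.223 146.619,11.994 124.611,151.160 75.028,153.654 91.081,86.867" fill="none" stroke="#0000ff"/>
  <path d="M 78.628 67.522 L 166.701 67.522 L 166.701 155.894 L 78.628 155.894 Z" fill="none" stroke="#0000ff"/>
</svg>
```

G21
G90
G00 X55.991 Y55.806
M3 S904
G1 X177.664 Y205.743 F866
G1 X146.619 Y216.972
G1 X124.611 Y77.806
G1 X75.028 Y75.312
G1 X91.081 Y142.099
G1 X55.991 Y55.806
M5
G00 X78.628 Y161.444
M3 S904
G1 X166.701 Y161.444 F866
G1 X166.701 Y73.072
G1 X78.628 Y73.072
G1 X78.628 Y161.444
M5
G00 X0.000 Y0.000

1 u = 1 mm; y_m = 228.966 − y.

[1] `<polygon>` closed polygon, #0000ff→cut S904 F866: (55.991,55.806) → (177.664,205.743) → (146.619,216.972) → (124.611,77.806) → (75.028,75.312) → (91.081,142.099) → (55.991,55.806) (closed)

[2] `<path>` rectangle, #0000ff→cut S904 F866: (78.628,161.444) → (166.701,161.444) → (166.701,73.072) → (78.628,73.072) → (78.628,161.444) (closed)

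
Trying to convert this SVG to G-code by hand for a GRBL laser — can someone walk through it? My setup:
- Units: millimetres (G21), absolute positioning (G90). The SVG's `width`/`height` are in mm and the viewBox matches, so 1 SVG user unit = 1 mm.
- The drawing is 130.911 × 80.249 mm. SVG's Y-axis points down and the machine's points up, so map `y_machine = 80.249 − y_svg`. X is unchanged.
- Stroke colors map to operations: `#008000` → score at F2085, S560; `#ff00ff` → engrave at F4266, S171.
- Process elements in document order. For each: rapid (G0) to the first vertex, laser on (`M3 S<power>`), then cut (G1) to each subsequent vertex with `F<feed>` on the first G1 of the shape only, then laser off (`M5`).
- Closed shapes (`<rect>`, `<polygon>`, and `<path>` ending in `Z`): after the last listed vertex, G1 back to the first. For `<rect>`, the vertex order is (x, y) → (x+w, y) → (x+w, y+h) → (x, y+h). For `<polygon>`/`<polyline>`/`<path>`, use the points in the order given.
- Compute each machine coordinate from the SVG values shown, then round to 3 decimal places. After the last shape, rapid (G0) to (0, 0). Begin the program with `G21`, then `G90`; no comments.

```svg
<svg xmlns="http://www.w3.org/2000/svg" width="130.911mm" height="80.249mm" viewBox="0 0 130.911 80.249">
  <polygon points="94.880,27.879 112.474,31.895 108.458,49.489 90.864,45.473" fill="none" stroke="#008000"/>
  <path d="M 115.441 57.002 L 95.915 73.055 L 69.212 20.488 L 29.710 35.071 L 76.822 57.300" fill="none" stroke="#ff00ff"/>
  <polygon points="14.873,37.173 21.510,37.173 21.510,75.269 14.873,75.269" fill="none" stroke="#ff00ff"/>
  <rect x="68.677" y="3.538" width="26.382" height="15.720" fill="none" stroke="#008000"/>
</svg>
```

1 u = 1 mm; y_m = 80.249 − y.

[1] `<polygon>` regular polygon, #008000→score S560 F2085: (94.880,52.370) → (112.474,48.354) → (108.458,30.760) → (90.864,34.776) → (94.880,52.370) (closed)

[2] `<path>` open polyline, #ff00ff→engrave S171 F4266: (115.441,23.247) → (95.915,7.194) → (69.212,59.761) → (29.710,45.178) → (76.822,22.949)

[3] `<polygon>` rectangle, #ff00ff→engrave S171 F4266: (14.873,43.076) → (21.510,43.076) → (21.510,4.980) → (14.873,4.980) → (14.873,43.076) (closed)

[4] `<rect>` rectangle, #008000→score S560 F2085: (68.677,76.711) → (95.059,76.711) → (95.059,60.991) → (68.677,60.991) → (68.677,76.711) (closed)

G21
G90
G0 X94.880 Y52.370
M3 S560
G1 X112.474 Y48.354 F2085
G1 X108.458 Y30.760
G1 X90.864 Y34.776
G1 X94.880 Y52.370
M5
G0 X115.441 Y23.247
M3 S171
G1 X95.915 Y7.194 F4266
G1 X69.212 Y59.761
G1 X29.710 Y45.178
G1 X76.822 Y22.949
M5
G0 X14.873 Y43.076
M3 S171
G1 X21.510 Y43.076 F4266
G1 X21.510 Y4.980
G1 X14.873 Y4.980
G1 X14.873 Y43.076
M5
G0 X68.677 Y76.711
M3 S560
G1 X95.059 Y76.711 F2085
G1 X95.059 Y60.991
G1 X68.677 Y60.991
G1 X68.677 Y76.711
M5
G0 X0.000 Y0.000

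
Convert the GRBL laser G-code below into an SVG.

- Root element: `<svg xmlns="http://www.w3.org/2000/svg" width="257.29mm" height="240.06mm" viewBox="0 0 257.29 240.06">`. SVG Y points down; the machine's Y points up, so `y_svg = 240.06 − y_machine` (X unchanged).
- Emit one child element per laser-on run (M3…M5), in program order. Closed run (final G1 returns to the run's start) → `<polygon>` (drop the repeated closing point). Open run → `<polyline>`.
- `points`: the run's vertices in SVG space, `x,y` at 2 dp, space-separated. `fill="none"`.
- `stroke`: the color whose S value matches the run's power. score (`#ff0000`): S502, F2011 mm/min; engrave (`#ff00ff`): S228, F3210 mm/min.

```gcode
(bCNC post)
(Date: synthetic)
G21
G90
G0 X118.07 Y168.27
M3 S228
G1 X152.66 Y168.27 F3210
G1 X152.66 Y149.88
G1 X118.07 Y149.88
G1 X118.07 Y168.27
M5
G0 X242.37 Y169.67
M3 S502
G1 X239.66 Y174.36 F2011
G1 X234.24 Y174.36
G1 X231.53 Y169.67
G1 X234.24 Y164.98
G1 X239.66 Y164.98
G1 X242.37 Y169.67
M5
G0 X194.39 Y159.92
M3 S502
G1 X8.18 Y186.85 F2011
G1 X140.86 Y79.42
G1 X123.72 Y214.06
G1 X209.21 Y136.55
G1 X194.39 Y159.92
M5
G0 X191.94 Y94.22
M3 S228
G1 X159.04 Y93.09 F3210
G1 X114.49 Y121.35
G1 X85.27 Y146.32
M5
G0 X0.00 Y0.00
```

<svg xmlns="http://www.w3.org/2000/svg" width="257.29mm" height="240.06mm" viewBox="0 0 257.29 240.06">
  <polygon points="118.07,71.79 152.66,71.79 152.66,90.18 118.07,90.18" fill="none" stroke="#ff00ff"/>
  <polygon points="242.37,70.39 239.66,65.70 234.24,65.70 231.53,70.39 234.24,75.08 239.66,75.08" fill="none" stroke="#ff0000"/>
  <polygon points="194.39,80.14 8.18,53.21 140.86,160.64 123.72,26.00 209.21,103.51" fill="none" stroke="#ff0000"/>
  <polyline points="191.94,145.84 159.04,146.97 114.49,118.71 85.27,93.74" fill="none" stroke="#ff00ff"/>
</svg>

Each laser-on run becomes one SVG element. Flip Y back into SVG space with y_svg = 240.06 − y_machine.

Run 1: the run's S228 means `#ff00ff` (engrave). The run returns to its start, so emit a `<polygon>` with points (Y-flipped): 118.07,71.79 152.66,71.79 152.66,90.18 118.07,90.18.

Run 2: the run's S502 means `#ff0000` (score). The run returns to its start, so emit a `<polygon>` with points (Y-flipped): 242.37,70.39 239.66,65.70 234.24,65.70 231.53,70.39 234.24,75.08 239.66,75.08.

Run 3: S502 ⇒ score layer `#ff0000`. The run returns to its start, so emit a `<polygon>` with points (Y-flipped): 194.39,80.14 8.18,53.21 140.86,160.64 123.72,26.00 209.21,103.51.

Run 4: the run's S228 means `#ff00ff` (engrave). The run is open, so emit a `<polyline>` with points (Y-flipped): 191.94,145.84 159.04,146.97 114.49,118.71 85.27,93.74.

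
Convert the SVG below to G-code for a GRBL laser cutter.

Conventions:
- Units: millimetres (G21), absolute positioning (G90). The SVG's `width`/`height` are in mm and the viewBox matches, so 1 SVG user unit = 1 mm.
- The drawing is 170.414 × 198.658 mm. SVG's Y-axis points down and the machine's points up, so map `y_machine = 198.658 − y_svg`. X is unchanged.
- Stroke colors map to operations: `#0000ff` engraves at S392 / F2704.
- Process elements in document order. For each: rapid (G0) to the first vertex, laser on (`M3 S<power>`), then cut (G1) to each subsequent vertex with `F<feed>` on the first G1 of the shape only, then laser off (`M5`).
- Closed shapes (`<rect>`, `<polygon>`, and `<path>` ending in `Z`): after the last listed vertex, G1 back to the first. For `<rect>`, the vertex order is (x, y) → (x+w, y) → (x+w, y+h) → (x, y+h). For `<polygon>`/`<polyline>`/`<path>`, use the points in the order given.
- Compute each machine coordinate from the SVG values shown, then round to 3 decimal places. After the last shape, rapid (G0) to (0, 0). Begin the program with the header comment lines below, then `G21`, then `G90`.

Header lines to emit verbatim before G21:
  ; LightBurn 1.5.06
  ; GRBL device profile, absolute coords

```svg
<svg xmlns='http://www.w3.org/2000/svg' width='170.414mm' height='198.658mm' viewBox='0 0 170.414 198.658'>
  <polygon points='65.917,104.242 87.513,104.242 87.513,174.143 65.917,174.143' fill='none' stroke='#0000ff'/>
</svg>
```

1 u = 1 mm; y_m = 198.658 − y.

[1] `<polygon>` rectangle, #0000ff→engrave S392 F2704: (65.917,94.416) → (87.513,94.416) → (87.513,24.515) → (65.917,24.515) → (65.917,94.416) (closed)

; LightBurn 1.5.06
; GRBL device profile, absolute coords
G21
G90
G0 X65.917 Y94.416
M3 S392
G1 X87.513 Y94.416 F2704
G1 X87.513 Y24.515
G1 X65.917 Y24.515
G1 X65.917 Y94.416
M5
G0 X0.000 Y0.000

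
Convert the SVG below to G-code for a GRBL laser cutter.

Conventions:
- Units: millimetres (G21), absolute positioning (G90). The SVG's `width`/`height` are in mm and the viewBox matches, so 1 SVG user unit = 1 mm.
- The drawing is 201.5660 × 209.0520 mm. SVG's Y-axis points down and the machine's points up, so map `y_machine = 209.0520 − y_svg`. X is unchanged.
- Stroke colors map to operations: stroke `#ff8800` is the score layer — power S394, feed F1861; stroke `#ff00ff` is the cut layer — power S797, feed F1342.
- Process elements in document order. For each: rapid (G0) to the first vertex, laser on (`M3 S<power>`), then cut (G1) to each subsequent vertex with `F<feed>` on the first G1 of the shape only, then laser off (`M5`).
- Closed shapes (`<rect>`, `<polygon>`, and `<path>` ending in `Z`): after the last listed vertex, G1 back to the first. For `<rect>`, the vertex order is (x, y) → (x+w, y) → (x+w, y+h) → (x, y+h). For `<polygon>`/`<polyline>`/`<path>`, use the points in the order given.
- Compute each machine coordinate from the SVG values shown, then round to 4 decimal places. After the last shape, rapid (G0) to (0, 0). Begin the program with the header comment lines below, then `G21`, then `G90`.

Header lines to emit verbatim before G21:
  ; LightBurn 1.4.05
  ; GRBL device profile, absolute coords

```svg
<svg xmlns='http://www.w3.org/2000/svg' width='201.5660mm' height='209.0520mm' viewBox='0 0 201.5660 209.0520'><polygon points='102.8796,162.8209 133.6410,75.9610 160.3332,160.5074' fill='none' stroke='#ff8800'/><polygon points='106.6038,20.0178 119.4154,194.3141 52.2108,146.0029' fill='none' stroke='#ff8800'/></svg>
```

viewBox `0 0 201.5660 209.0520` with mm width/height → 1 unit = 1 mm. Flip: y_m = 209.0520 − y_svg.

**Shape 1** — `<polygon>` closed polygon, stroke `#ff8800` → score (S394, F1861). Machine vertices: (102.8796,46.2311) → (133.6410,133.0910) → (160.3332,48.5446) → (102.8796,46.2311). Closed: final G1 returns to the first vertex.

**Shape 2** — `<polygon>` closed polygon, stroke `#ff8800` → score (S394, F1861). Machine vertices: (106.6038,189.0342) → (119.4154,14.7379) → (52.2108,63.0491) → (106.6038,189.0342). Closed: final G1 returns to the first vertex.

; LightBurn 1.4.05
; GRBL device profile, absolute coords
G21
G90
G0 X102.8796 Y46.2311
M3 S394
G1 X133.6410 Y133.0910 F1861
G1 X160.3332 Y48.5446
G1 X102.8796 Y46.2311
M5
G0 X106.6038 Y189.0342
M3 S394
G1 X119.4154 Y14.7379 F1861
G1 X52.2108 Y63.0491
G1 X106.6038 Y189.0342
M5
G0 X0.0000 Y0.0000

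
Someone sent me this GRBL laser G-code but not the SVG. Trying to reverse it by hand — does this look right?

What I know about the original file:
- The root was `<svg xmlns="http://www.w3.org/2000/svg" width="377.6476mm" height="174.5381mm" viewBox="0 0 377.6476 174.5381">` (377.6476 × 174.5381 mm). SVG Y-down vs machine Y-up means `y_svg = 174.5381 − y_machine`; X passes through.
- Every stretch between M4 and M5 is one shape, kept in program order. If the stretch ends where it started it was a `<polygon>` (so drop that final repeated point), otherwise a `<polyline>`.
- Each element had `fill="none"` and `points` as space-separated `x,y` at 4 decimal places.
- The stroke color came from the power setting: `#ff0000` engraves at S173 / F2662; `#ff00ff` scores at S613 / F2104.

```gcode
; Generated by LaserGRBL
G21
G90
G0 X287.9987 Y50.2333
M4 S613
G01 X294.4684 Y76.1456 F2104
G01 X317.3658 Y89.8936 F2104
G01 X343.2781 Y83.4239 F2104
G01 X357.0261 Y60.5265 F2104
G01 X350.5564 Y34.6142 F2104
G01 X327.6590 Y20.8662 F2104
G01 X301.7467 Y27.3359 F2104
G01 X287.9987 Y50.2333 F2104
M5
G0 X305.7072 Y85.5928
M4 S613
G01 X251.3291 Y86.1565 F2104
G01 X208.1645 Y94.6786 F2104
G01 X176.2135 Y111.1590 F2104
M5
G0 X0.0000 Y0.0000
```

<svg xmlns="http://www.w3.org/2000/svg" width="377.6476mm" height="174.5381mm" viewBox="0 0 377.6476 174.5381">
  <polygon points="287.9987,124.3048 294.4684,98.3925 317.3658,84.6445 343.2781,91.1142 357.0261,114.0116 350.5564,139.9239 327.6590,153.6719 301.7467,147.2022" fill="none" stroke="#ff00ff"/>
  <polyline points="305.7072,88.9453 251.3291,88.3816 208.1645,79.8595 176.2135,63.3791" fill="none" stroke="#ff00ff"/>
</svg>

Machine Y-up, SVG Y-down with viewBox height 174.5381, so y_svg = 174.5381 − y_machine; X carries over. Every run uses S613, so all elements get stroke `#ff00ff` (score).

Run 1: The run returns to its start, so emit a `<polygon>` with points (Y-flipped): 287.9987,124.3048 294.4684,98.3925 317.3658,84.6445 343.2781,91.1142 357.0261,114.0116 350.5564,139.9239 327.6590,153.6719 301.7467,147.2022.

Run 2: The run is open, so emit a `<polyline>` with points (Y-flipped): 305.7072,88.9453 251.3291,88.3816 208.1645,79.8595 176.2135,63.3791.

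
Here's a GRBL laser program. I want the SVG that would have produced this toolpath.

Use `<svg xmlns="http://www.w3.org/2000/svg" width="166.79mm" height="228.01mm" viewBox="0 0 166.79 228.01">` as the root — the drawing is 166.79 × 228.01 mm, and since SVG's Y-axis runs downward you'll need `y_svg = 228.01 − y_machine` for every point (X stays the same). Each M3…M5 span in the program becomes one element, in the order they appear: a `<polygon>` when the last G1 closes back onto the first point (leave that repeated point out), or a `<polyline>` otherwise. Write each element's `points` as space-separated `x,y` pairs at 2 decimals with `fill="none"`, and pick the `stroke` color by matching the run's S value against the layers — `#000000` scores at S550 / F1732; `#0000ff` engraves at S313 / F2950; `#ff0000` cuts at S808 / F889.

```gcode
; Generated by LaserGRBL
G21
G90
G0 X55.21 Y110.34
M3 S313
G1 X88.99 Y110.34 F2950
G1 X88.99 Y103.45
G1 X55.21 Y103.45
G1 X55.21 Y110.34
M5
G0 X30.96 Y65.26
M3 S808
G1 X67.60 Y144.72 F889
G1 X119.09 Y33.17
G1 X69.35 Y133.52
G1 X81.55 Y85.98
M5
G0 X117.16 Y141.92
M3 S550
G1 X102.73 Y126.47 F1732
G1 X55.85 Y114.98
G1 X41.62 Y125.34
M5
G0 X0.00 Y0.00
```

Machine Y-up, SVG Y-down with viewBox height 228.01, so y_svg = 228.01 − y_machine; X carries over.

Run 1: S313 ⇒ engrave layer `#0000ff`. The run returns to its start, so emit a `<polygon>` with points (Y-flipped): 55.21,117.67 88.99,117.67 88.99,124.56 55.21,124.56.

Run 2: power S808 maps to stroke `#ff0000` (cut). The run is open, so emit a `<polyline>` with points (Y-flipped): 30.96,162.75 67.60,83.29 119.09,194.84 69.35,94.49 81.55,142.03.

Run 3: power S550 maps to stroke `#000000` (score). The run is open, so emit a `<polyline>` with points (Y-flipped): 117.16,86.09 102.73,101.54 55.85,113.03 41.62,102.67.

<svg xmlns="http://www.w3.org/2000/svg" width="166.79mm" height="228.01mm" viewBox="0 0 166.79 228.01">
  <polygon points="55.21,117.67 88.99,117.67 88.99,124.56 55.21,124.56" fill="none" stroke="#0000ff"/>
  <polyline points="30.96,162.75 67.60,83.29 119.09,194.84 69.35,94.49 81.55,142.03" fill="none" stroke="#ff0000"/>
  <polyline points="117.16,86.09 102.73,101.54 55.85,113.03 41.62,102.67" fill="none" stroke="#000000"/>
</svg>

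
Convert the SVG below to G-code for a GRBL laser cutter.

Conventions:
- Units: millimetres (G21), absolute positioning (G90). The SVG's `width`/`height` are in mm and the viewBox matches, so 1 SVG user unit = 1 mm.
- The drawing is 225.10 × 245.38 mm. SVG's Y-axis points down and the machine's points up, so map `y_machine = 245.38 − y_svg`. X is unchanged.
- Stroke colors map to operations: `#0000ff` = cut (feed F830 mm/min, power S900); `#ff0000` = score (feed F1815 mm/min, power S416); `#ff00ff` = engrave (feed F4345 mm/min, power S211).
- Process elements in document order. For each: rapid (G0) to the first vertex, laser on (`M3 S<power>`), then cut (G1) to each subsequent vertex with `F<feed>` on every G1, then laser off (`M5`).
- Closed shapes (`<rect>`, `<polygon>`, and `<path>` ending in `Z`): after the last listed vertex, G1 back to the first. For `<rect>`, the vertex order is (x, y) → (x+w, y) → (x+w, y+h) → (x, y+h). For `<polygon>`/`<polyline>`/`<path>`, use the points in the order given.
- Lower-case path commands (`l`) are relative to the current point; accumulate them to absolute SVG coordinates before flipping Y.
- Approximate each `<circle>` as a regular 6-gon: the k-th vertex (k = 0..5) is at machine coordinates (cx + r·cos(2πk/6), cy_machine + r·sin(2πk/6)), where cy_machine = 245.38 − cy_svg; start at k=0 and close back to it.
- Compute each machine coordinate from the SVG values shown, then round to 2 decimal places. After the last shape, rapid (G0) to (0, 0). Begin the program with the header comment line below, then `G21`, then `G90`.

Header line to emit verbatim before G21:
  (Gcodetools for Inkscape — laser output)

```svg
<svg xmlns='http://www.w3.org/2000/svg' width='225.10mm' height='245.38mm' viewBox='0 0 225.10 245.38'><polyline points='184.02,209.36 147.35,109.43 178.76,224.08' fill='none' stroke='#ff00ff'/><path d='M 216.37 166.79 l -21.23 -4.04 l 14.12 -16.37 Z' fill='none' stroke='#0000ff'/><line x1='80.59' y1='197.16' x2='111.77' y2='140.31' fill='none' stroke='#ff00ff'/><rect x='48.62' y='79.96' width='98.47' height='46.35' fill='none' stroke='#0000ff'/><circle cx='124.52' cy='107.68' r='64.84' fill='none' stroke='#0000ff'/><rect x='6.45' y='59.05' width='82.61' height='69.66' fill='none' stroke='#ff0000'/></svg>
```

(Gcodetools for Inkscape — laser output)
G21
G90
G0 X184.02 Y36.02
M3 S211
G1 X147.35 Y135.95 F4345
G1 X178.76 Y21.30 F4345
M5
G0 X216.37 Y78.59
M3 S900
G1 X195.14 Y82.63 F830
G1 X209.26 Y99.00 F830
G1 X216.37 Y78.59 F830
M5
G0 X80.59 Y48.22
M3 S211
G1 X111.77 Y105.07 F4345
M5
G0 X48.62 Y165.42
M3 S900
G1 X147.09 Y165.42 F830
G1 X147.09 Y119.07 F830
G1 X48.62 Y119.07 F830
G1 X48.62 Y165.42 F830
M5
G0 X189.36 Y137.70
M3 S900
G1 X156.94 Y193.85 F830
G1 X92.10 Y193.85 F830
G1 X59.68 Y137.70 F830
G1 X92.10 Y81.55 F830
G1 X156.94 Y81.55 F830
G1 X189.36 Y137.70 F830
M5
G0 X6.45 Y186.33
M3 S416
G1 X89.06 Y186.33 F1815
G1 X89.06 Y116.67 F1815
G1 X6.45 Y116.67 F1815
G1 X6.45 Y186.33 F1815
M5
G0 X0.00 Y0.00

Since the viewBox matches the mm dimensions, user units are millimetres directly. The only transform is the Y-flip y_m = 245.38 − y_svg.

Shape 1 is a open polyline drawn with `<polyline>`. Its stroke #ff00ff means engrave at S211, F4345. After flipping Y the toolpath is (184.02,36.02) → (147.35,135.95) → (178.76,21.30).

Shape 2 is a regular polygon drawn with `<path>`. Its stroke #0000ff means cut at S900, F830. After flipping Y the toolpath is (216.37,78.59) → (195.14,82.63) → (209.26,99.00) → (216.37,78.59), returning to the start.

Shape 3 is a line segment drawn with `<line>`. Its stroke #ff00ff means engrave at S211, F4345. After flipping Y the toolpath is (80.59,48.22) → (111.77,105.07).

Shape 4 is a rectangle drawn with `<rect>`. Its stroke #0000ff means cut at S900, F830. After flipping Y the toolpath is (48.62,165.42) → (147.09,165.42) → (147.09,119.07) → (48.62,119.07) → (48.62,165.42), returning to the start.

Shape 5 is a circle drawn with `<circle>`. Its stroke #0000ff means cut at S900, F830. After flipping Y the toolpath is (189.36,137.70) → (156.94,193.85) → (92.10,193.85) → (59.68,137.70) → (92.10,81.55) → (156.94,81.55) → (189.36,137.70), returning to the start.

Shape 6 is a rectangle drawn with `<rect>`. Its stroke #ff0000 means score at S416, F1815. After flipping Y the toolpath is (6.45,186.33) → (89.06,186.33) → (89.06,116.67) → (6.45,116.67) → (6.45,186.33), returning to the start.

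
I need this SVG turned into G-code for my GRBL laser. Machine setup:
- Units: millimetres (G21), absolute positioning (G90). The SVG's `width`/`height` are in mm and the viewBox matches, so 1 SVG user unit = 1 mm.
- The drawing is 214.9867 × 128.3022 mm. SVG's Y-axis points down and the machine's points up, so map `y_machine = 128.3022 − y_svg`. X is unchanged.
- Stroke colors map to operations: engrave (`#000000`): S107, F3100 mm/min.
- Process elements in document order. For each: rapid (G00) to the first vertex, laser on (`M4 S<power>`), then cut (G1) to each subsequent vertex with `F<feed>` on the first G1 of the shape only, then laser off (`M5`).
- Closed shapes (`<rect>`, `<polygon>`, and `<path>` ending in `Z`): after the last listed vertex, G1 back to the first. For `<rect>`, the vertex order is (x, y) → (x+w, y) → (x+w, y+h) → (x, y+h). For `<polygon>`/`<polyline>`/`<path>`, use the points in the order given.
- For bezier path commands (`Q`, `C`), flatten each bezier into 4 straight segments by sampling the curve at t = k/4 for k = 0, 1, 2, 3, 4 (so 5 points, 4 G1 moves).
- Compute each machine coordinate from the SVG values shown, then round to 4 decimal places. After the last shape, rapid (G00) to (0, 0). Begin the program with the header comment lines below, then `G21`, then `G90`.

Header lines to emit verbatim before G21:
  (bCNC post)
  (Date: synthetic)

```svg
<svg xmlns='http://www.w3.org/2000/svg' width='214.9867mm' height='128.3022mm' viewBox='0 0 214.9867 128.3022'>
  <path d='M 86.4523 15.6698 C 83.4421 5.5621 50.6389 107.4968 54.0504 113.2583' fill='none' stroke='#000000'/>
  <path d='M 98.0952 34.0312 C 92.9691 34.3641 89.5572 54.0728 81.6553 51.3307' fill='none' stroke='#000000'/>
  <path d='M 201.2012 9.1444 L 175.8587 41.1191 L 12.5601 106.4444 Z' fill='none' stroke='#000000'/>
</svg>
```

(bCNC post)
(Date: synthetic)
G21
G90
G00 X86.4523 Y112.6324
M4 S107
G1 X79.6398 Y102.4586 F3100
G1 X67.8432 Y69.7891
G1 X57.2507 Y34.1441
G1 X54.0504 Y15.0439
M5
G00 X98.0952 Y94.2710
M4 S107
G1 X94.4751 Y91.0419 F3100
G1 X90.9162 Y84.4681
G1 X86.8368 Y78.4709
G1 X81.6553 Y76.9715
M5
G00 X201.2012 Y119.1578
M4 S107
G1 X175.8587 Y87.1831 F3100
G1 X12.5601 Y21.8578
G1 X201.2012 Y119.1578
M5
G00 X0.0000 Y0.0000

1 u = 1 mm; y_m = 128.3022 − y.

[1] `<path>` cubic bezier, #000000→engrave S107 F3100: (86.4523,112.6324) → (79.6398,102.4586) → (67.8432,69.7891) → (57.2507,34.1441) → (54.0504,15.0439)

[2] `<path>` cubic bezier, #000000→engrave S107 F3100: (98.0952,94.2710) → (94.4751,91.0419) → (90.9162,84.4681) → (86.8368,78.4709) → (81.6553,76.9715)

[3] `<path>` closed polygon, #000000→engrave S107 F3100: (201.2012,119.1578) → (175.8587,87.1831) → (12.5601,21.8578) → (201.2012,119.1578) (closed)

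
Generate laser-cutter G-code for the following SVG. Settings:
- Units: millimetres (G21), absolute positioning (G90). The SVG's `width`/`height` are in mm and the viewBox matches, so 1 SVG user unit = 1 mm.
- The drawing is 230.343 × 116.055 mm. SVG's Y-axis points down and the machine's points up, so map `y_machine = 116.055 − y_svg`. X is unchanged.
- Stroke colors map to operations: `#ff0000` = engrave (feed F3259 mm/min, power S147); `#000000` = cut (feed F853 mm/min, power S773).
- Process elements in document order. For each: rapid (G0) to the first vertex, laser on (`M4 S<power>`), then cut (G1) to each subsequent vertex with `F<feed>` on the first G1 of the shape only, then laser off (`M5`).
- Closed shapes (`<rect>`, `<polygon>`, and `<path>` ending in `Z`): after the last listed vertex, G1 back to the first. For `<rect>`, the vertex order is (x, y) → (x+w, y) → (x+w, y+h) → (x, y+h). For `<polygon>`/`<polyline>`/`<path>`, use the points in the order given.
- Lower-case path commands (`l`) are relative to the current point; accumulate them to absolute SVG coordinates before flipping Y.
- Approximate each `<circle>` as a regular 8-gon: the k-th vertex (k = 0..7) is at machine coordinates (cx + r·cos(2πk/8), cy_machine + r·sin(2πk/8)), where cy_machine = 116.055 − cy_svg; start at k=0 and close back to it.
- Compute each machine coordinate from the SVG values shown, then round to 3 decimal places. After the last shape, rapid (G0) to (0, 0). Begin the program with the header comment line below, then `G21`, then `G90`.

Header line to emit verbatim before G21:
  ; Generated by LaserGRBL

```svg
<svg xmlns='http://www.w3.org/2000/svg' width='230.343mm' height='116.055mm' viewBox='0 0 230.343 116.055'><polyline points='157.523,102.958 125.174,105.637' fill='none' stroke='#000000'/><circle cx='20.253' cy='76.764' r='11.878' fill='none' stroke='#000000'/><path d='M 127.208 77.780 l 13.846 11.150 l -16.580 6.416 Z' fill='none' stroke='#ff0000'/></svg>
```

Since the viewBox matches the mm dimensions, user units are millimetres directly. The only transform is the Y-flip y_m = 116.055 − y_svg.

Shape 1 is a line segment drawn with `<polyline>`. Its stroke #000000 means cut at S773, F853. After flipping Y the toolpath is (157.523,13.097) → (125.174,10.418).

Shape 2 is a circle drawn with `<circle>`. Its stroke #000000 means cut at S773, F853. After flipping Y the toolpath is (32.131,39.291) → (28.652,47.690) → (20.253,51.169) → (11.854,47.690) → (8.375,39.291) → (11.854,30.892) → (20.253,27.413) → (28.652,30.892) → (32.131,39.291), returning to the start.

Shape 3 is a regular polygon drawn with `<path>`. Its stroke #ff0000 means engrave at S147, F3259. After flipping Y the toolpath is (127.208,38.275) → (141.054,27.125) → (124.474,20.709) → (127.208,38.275), returning to the start.

; Generated by LaserGRBL
G21
G90
G0 X157.523 Y13.097
M4 S773
G1 X125.174 Y10.418 F853
M5
G0 X32.131 Y39.291
M4 S773
G1 X28.652 Y47.690 F853
G1 X20.253 Y51.169
G1 X11.854 Y47.690
G1 X8.375 Y39.291
G1 X11.854 Y30.892
G1 X20.253 Y27.413
G1 X28.652 Y30.892
G1 X32.131 Y39.291
M5
G0 X127.208 Y38.275
M4 S147
G1 X141.054 Y27.125 F3259
G1 X124.474 Y20.709
G1 X127.208 Y38.275
M5
G0 X0.000 Y0.000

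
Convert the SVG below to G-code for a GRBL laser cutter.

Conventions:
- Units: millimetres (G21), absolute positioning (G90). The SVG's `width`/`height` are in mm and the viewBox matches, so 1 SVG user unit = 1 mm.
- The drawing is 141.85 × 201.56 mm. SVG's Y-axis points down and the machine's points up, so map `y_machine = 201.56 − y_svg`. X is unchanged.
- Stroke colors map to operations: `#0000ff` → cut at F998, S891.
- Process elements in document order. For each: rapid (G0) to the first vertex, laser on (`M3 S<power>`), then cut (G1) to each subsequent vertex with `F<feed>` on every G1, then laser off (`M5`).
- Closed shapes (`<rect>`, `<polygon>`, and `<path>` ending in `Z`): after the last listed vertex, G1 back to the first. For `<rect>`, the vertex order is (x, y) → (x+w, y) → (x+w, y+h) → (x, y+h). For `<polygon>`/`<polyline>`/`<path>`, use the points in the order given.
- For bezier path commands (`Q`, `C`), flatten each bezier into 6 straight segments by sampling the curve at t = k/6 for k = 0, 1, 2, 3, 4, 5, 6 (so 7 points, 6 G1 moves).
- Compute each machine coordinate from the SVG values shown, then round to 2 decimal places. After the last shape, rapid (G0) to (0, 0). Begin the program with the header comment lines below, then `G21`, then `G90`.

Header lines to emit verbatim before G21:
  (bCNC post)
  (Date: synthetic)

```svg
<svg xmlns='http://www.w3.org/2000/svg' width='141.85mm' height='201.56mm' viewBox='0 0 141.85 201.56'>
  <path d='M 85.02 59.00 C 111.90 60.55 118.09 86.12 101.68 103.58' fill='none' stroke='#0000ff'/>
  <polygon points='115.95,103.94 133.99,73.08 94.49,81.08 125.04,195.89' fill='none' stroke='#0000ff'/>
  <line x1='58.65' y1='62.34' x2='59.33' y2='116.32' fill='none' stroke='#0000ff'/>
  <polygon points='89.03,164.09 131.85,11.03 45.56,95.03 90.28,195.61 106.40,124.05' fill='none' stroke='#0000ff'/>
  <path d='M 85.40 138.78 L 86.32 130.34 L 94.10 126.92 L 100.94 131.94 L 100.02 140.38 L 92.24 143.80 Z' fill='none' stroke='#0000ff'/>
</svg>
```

Since the viewBox matches the mm dimensions, user units are millimetres directly. The only transform is the Y-flip y_m = 201.56 − y_svg.

Shape 1 is a cubic bezier drawn with `<path>`. Its stroke #0000ff means cut at S891, F998. After flipping Y the toolpath is (85.02,142.56) → (96.73,139.93) → (104.93,134.19) → (109.58,126.24) → (110.63,116.95) → (108.01,107.24) → (101.68,97.98).

Shape 2 is a closed polygon drawn with `<polygon>`. Its stroke #0000ff means cut at S891, F998. After flipping Y the toolpath is (115.95,97.62) → (133.99,128.48) → (94.49,120.48) → (125.04,5.67) → (115.95,97.62), returning to the start.

Shape 3 is a line segment drawn with `<line>`. Its stroke #0000ff means cut at S891, F998. After flipping Y the toolpath is (58.65,139.22) → (59.33,85.24).

Shape 4 is a closed polygon drawn with `<polygon>`. Its stroke #0000ff means cut at S891, F998. After flipping Y the toolpath is (89.03,37.47) → (131.85,190.53) → (45.56,106.53) → (90.28,5.95) → (106.40,77.51) → (89.03,37.47), returning to the start.

Shape 5 is a regular polygon drawn with `<path>`. Its stroke #0000ff means cut at S891, F998. After flipping Y the toolpath is (85.40,62.78) → (86.32,71.22) → (94.10,74.64) → (100.94,69.62) → (100.02,61.18) → (92.24,57.76) → (85.40,62.78), returning to the start.

(bCNC post)
(Date: synthetic)
G21
G90
G0 X85.02 Y142.56
M3 S891
G1 X96.73 Y139.93 F998
G1 X104.93 Y134.19 F998
G1 X109.58 Y126.24 F998
G1 X110.63 Y116.95 F998
G1 X108.01 Y107.24 F998
G1 X101.68 Y97.98 F998
M5
G0 X115.95 Y97.62
M3 S891
G1 X133.99 Y128.48 F998
G1 X94.49 Y120.48 F998
G1 X125.04 Y5.67 F998
G1 X115.95 Y97.62 F998
M5
G0 X58.65 Y139.22
M3 S891
G1 X59.33 Y85.24 F998
M5
G0 X89.03 Y37.47
M3 S891
G1 X131.85 Y190.53 F998
G1 X45.56 Y106.53 F998
G1 X90.28 Y5.95 F998
G1 X106.40 Y77.51 F998
G1 X89.03 Y37.47 F998
M5
G0 X85.40 Y62.78
M3 S891
G1 X86.32 Y71.22 F998
G1 X94.10 Y74.64 F998
G1 X100.94 Y69.62 F998
G1 X100.02 Y61.18 F998
G1 X92.24 Y57.76 F998
G1 X85.40 Y62.78 F998
M5
G0 X0.00 Y0.00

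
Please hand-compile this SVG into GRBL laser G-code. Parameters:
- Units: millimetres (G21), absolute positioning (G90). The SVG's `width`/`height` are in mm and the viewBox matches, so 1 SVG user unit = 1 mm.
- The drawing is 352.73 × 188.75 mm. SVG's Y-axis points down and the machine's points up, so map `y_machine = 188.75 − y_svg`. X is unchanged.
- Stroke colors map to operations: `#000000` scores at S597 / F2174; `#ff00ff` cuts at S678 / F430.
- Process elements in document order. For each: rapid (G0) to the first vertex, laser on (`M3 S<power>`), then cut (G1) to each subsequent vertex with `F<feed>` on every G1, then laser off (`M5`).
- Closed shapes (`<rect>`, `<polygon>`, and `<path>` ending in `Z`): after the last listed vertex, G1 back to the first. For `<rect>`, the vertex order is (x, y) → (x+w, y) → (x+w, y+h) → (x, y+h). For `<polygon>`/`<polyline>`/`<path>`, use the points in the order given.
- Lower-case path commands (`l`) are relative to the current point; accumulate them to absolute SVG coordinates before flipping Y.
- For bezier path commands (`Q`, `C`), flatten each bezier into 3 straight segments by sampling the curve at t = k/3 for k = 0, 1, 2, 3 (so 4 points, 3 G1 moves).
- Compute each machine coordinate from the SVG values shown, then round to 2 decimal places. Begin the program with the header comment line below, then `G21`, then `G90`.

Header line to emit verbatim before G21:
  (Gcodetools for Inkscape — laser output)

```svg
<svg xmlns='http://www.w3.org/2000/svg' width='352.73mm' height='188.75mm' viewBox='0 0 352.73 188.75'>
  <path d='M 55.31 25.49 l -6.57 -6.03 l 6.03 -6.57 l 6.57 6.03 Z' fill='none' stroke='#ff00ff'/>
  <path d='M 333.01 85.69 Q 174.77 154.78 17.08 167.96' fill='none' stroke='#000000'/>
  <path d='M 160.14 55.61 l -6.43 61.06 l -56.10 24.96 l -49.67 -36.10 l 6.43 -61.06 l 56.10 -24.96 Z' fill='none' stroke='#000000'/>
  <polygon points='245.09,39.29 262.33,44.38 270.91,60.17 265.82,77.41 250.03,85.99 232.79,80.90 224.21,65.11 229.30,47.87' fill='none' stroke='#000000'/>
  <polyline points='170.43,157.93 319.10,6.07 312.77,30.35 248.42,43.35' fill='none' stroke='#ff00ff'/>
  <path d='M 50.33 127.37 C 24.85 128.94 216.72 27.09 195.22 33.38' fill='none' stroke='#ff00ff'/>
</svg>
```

(Gcodetools for Inkscape — laser output)
G21
G90
G0 X55.31 Y163.26
M3 S678
G1 X48.74 Y169.29 F430
G1 X54.77 Y175.86 F430
G1 X61.34 Y169.83 F430
G1 X55.31 Y163.26 F430
M5
G0 X333.01 Y103.06
M3 S597
G1 X227.58 Y63.21 F2174
G1 X122.27 Y35.79 F2174
G1 X17.08 Y20.79 F2174
M5
G0 X160.14 Y133.14
M3 S597
G1 X153.71 Y72.08 F2174
G1 X97.61 Y47.12 F2174
G1 X47.94 Y83.22 F2174
G1 X54.37 Y144.28 F2174
G1 X110.47 Y169.24 F2174
G1 X160.14 Y133.14 F2174
M5
G0 X245.09 Y149.46
M3 S597
G1 X262.33 Y144.37 F2174
G1 X270.91 Y128.58 F2174
G1 X265.82 Y111.34 F2174
G1 X250.03 Y102.76 F2174
G1 X232.79 Y107.85 F2174
G1 X224.21 Y123.64 F2174
G1 X229.30 Y140.88 F2174
G1 X245.09 Y149.46 F2174
M5
G0 X170.43 Y30.82
M3 S678
G1 X319.10 Y182.68 F430
G1 X312.77 Y158.40 F430
G1 X248.42 Y145.40 F430
M5
G0 X50.33 Y61.38
M3 S678
G1 X81.35 Y86.45 F430
G1 X161.55 Y133.45 F430
G1 X195.22 Y155.37 F430
M5

Since the viewBox matches the mm dimensions, user units are millimetres directly. The only transform is the Y-flip y_m = 188.75 − y_svg.

Shape 1 is a regular polygon drawn with `<path>`. Its stroke #ff00ff means cut at S678, F430. After flipping Y the toolpath is (55.31,163.26) → (48.74,169.29) → (54.77,175.86) → (61.34,169.83) → (55.31,163.26), returning to the start.

Shape 2 is a quadratic bezier drawn with `<path>`. Its stroke #000000 means score at S597, F2174. After flipping Y the toolpath is (333.01,103.06) → (227.58,63.21) → (122.27,35.79) → (17.08,20.79).

Shape 3 is a regular polygon drawn with `<path>`. Its stroke #000000 means score at S597, F2174. After flipping Y the toolpath is (160.14,133.14) → (153.71,72.08) → (97.61,47.12) → (47.94,83.22) → (54.37,144.28) → (110.47,169.24) → (160.14,133.14), returning to the start.

Shape 4 is a regular polygon drawn with `<polygon>`. Its stroke #000000 means score at S597, F2174. After flipping Y the toolpath is (245.09,149.46) → (262.33,144.37) → (270.91,128.58) → (265.82,111.34) → (250.03,102.76) → (232.79,107.85) → (224.21,123.64) → (229.30,140.88) → (245.09,149.46), returning to the start.

Shape 5 is a open polyline drawn with `<polyline>`. Its stroke #ff00ff means cut at S678, F430. After flipping Y the toolpath is (170.43,30.82) → (319.10,182.68) → (312.77,158.40) → (248.42,145.40).

Shape 6 is a cubic bezier drawn with `<path>`. Its stroke #ff00ff means cut at S678, F430. After flipping Y the toolpath is (50.33,61.38) → (81.35,86.45) → (161.55,133.45) → (195.22,155.37).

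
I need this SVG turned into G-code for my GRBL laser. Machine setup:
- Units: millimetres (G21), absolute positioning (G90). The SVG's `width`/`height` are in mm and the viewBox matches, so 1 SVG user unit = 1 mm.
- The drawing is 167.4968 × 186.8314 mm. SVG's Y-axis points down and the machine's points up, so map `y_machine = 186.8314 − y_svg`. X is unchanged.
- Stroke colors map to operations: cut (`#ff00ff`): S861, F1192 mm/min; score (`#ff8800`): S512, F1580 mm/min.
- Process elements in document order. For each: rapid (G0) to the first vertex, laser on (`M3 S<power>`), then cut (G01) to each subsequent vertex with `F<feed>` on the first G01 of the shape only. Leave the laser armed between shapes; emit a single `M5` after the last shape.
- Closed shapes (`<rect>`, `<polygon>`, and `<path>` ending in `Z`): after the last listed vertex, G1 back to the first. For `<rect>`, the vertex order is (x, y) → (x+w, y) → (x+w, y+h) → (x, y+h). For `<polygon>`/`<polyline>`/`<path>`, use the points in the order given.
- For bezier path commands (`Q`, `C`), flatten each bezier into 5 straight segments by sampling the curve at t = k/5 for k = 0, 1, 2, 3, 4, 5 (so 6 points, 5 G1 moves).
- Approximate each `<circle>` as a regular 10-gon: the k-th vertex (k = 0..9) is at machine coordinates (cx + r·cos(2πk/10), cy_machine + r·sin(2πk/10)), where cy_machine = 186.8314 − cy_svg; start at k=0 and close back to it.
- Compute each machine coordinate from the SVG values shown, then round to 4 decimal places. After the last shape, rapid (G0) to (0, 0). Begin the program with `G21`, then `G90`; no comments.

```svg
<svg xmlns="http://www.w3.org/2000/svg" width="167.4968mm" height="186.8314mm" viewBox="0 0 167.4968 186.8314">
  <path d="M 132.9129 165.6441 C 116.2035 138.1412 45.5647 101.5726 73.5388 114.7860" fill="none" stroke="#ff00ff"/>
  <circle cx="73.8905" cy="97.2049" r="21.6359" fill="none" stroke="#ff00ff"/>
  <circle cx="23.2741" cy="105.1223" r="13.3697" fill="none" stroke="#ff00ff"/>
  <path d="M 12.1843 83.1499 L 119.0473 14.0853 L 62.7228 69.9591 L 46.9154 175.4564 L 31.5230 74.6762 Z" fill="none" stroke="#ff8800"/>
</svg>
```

G21
G90
G0 X132.9129 Y21.1873
M3 S861
G01 X117.6361 Y38.3061 F1192
G01 X96.7382 Y54.7761
G01 X77.5414 Y67.7724
G01 X67.3675 Y74.4704
G01 X73.5388 Y72.0454
G0 X95.5264 Y89.6265
M3 S861
G01 X91.3943 Y102.3438 F1192
G01 X80.5764 Y110.2035
G01 X67.2046 Y110.2035
G01 X56.3867 Y102.3438
G01 X52.2546 Y89.6265
G01 X56.3867 Y76.9092
G01 X67.2046 Y69.0495
G01 X80.5764 Y69.0495
G01 X91.3943 Y76.9092
G01 X95.5264 Y89.6265
G0 X36.6438 Y81.7091
M3 S861
G01 X34.0904 Y89.5676 F1192
G01 X27.4056 Y94.4244
G01 X19.1426 Y94.4244
G01 X12.4578 Y89.5676
G01 X9.9044 Y81.7091
G01 X12.4578 Y73.8506
G01 X19.1426 Y68.9938
G01 X27.4056 Y68.9938
G01 X34.0904 Y73.8506
G01 X36.6438 Y81.7091
G0 X12.1843 Y103.6815
M3 S512
G01 X119.0473 Y172.7461 F1580
G01 X62.7228 Y116.8723
G01 X46.9154 Y11.3750
G01 X31.5230 Y112.1552
G01 X12.1843 Y103.6815
M5
G0 X0.0000 Y0.0000

1 u = 1 mm; y_m = 186.8314 − y.

[1] `<path>` cubic bezier, #ff00ff→cut S861 F1192: (132.9129,21.1873) → (117.6361,38.3061) → (96.7382,54.7761) → (77.5414,67.7724) → (67.3675,74.4704) → (73.5388,72.0454)

[2] `<circle>` circle, #ff00ff→cut S861 F1192: (95.5264,89.6265) → (91.3943,102.3438) → (80.5764,110.2035) → (67.2046,110.2035) → (56.3867,102.3438) → (52.2546,89.6265) → (56.3867,76.9092) → (67.2046,69.0495) → (80.5764,69.0495) → (91.3943,76.9092) → (95.5264,89.6265) (closed)

[3] `<circle>` circle, #ff00ff→cut S861 F1192: (36.6438,81.7091) → (34.0904,89.5676) → (27.4056,94.4244) → (19.1426,94.4244) → (12.4578,89.5676) → (9.9044,81.7091) → (12.4578,73.8506) → (19.1426,68.9938) → (27.4056,68.9938) → (34.0904,73.8506) → (36.6438,81.7091) (closed)

[4] `<path>` closed polygon, #ff8800→score S512 F1580: (12.1843,103.6815) → (119.0473,172.7461) → (62.7228,116.8723) → (46.9154,11.3750) → (31.5230,112.1552) → (12.1843,103.6815) (closed)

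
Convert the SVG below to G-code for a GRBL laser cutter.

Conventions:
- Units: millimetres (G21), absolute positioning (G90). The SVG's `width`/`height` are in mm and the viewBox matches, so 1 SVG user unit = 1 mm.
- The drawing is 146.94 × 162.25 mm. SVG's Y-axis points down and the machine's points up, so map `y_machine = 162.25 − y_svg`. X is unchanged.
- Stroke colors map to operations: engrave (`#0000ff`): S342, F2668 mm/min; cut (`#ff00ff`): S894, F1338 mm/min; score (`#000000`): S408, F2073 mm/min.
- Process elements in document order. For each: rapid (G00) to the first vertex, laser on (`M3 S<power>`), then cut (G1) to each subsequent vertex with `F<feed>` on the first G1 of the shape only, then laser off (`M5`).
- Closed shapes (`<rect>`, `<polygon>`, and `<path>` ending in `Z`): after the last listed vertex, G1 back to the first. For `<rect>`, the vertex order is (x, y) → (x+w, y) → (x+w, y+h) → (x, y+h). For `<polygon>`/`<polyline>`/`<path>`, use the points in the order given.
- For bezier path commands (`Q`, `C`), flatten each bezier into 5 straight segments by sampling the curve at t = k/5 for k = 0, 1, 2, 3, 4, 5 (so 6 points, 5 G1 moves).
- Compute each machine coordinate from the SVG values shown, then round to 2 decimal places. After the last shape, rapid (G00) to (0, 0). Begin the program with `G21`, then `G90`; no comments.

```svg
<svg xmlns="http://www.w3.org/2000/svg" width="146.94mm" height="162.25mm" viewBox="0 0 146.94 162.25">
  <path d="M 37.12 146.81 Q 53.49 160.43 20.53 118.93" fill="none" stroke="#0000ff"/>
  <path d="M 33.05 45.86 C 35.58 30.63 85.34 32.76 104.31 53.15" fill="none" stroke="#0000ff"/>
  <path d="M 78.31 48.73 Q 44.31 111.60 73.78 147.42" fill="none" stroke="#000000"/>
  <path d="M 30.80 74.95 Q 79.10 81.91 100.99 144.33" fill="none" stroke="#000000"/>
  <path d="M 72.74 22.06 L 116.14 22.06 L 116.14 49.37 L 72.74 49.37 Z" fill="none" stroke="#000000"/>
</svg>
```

Since the viewBox matches the mm dimensions, user units are millimetres directly. The only transform is the Y-flip y_m = 162.25 − y_svg.

Shape 1 is a quadratic bezier drawn with `<path>`. Its stroke #0000ff means engrave at S342, F2668. After flipping Y the toolpath is (37.12,15.44) → (41.69,12.20) → (42.32,13.36) → (39.01,18.94) → (31.74,28.92) → (20.53,43.32).

Shape 2 is a cubic bezier drawn with `<path>`. Its stroke #0000ff means engrave at S342, F2668. After flipping Y the toolpath is (33.05,116.39) → (39.61,123.44) → (53.76,126.28) → (71.76,124.86) → (89.86,119.15) → (104.31,109.10).

Shape 3 is a quadratic bezier drawn with `<path>`. Its stroke #000000 means score at S408, F2073. After flipping Y the toolpath is (78.31,113.52) → (67.25,89.45) → (61.27,67.55) → (60.36,47.81) → (64.53,30.24) → (73.78,14.83).

Shape 4 is a quadratic bezier drawn with `<path>`. Its stroke #000000 means score at S408, F2073. After flipping Y the toolpath is (30.80,87.30) → (49.06,82.30) → (65.21,72.86) → (79.25,58.98) → (91.18,40.67) → (100.99,17.92).

Shape 5 is a rectangle drawn with `<path>`. Its stroke #000000 means score at S408, F2073. After flipping Y the toolpath is (72.74,140.19) → (116.14,140.19) → (116.14,112.88) → (72.74,112.88) → (72.74,140.19), returning to the start.

G21
G90
G00 X37.12 Y15.44
M3 S342
G1 X41.69 Y12.20 F2668
G1 X42.32 Y13.36
G1 X39.01 Y18.94
G1 X31.74 Y28.92
G1 X20.53 Y43.32
M5
G00 X33.05 Y116.39
M3 S342
G1 X39.61 Y123.44 F2668
G1 X53.76 Y126.28
G1 X71.76 Y124.86
G1 X89.86 Y119.15
G1 X104.31 Y109.10
M5
G00 X78.31 Y113.52
M3 S408
G1 X67.25 Y89.45 F2073
G1 X61.27 Y67.55
G1 X60.36 Y47.81
G1 X64.53 Y30.24
G1 X73.78 Y14.83
M5
G00 X30.80 Y87.30
M3 S408
G1 X49.06 Y82.30 F2073
G1 X65.21 Y72.86
G1 X79.25 Y58.98
G1 X91.18 Y40.67
G1 X100.99 Y17.92
M5
G00 X72.74 Y140.19
M3 S408
G1 X116.14 Y140.19 F2073
G1 X116.14 Y112.88
G1 X72.74 Y112.88
G1 X72.74 Y140.19
M5
G00 X0.00 Y0.00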